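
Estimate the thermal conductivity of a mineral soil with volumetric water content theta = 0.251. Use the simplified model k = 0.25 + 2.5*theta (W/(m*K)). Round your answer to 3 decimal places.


Step 1: k = 0.25 + 2.5 * theta
Step 2: k = 0.25 + 2.5 * 0.251
Step 3: k = 0.25 + 0.628
Step 4: k = 0.878 W/(m*K)

0.878


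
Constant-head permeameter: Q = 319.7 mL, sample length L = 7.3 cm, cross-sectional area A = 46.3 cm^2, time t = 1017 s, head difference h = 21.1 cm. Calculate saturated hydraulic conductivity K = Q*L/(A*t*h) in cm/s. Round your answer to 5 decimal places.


Step 1: K = Q * L / (A * t * h)
Step 2: Numerator = 319.7 * 7.3 = 2333.81
Step 3: Denominator = 46.3 * 1017 * 21.1 = 993537.81
Step 4: K = 2333.81 / 993537.81 = 0.00235 cm/s

0.00235


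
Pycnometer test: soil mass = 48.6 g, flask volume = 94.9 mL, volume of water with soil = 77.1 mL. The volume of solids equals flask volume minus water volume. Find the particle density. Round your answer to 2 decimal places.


Step 1: Volume of solids = flask volume - water volume with soil
Step 2: V_solids = 94.9 - 77.1 = 17.8 mL
Step 3: Particle density = mass / V_solids = 48.6 / 17.8 = 2.73 g/cm^3

2.73


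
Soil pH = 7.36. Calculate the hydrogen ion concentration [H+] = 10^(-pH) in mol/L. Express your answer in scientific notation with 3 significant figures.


Step 1: [H+] = 10^(-pH)
Step 2: [H+] = 10^(-7.36)
Step 3: [H+] = 4.37e-08 mol/L

4.37e-08


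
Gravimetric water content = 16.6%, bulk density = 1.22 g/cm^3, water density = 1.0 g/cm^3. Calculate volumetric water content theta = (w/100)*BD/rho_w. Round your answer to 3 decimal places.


Step 1: theta = (w / 100) * BD / rho_w
Step 2: theta = (16.6 / 100) * 1.22 / 1.0
Step 3: theta = 0.166 * 1.22
Step 4: theta = 0.203

0.203


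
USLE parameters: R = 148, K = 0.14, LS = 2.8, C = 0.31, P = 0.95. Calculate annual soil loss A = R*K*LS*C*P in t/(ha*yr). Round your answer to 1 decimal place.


Step 1: A = R * K * LS * C * P
Step 2: R * K = 148 * 0.14 = 20.72
Step 3: (R*K) * LS = 20.72 * 2.8 = 58.016
Step 4: * C * P = 58.016 * 0.31 * 0.95 = 17.1
Step 5: A = 17.1 t/(ha*yr)

17.1


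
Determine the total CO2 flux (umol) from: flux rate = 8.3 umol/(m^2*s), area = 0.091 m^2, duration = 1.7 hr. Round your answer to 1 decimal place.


Step 1: Convert time to seconds: 1.7 hr * 3600 = 6120.0 s
Step 2: Total = flux * area * time_s
Step 3: Total = 8.3 * 0.091 * 6120.0
Step 4: Total = 4622.4 umol

4622.4


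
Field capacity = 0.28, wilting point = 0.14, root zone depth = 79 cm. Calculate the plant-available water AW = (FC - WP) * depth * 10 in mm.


Step 1: Available water = (FC - WP) * depth * 10
Step 2: AW = (0.28 - 0.14) * 79 * 10
Step 3: AW = 0.14 * 79 * 10
Step 4: AW = 110.6 mm

110.6


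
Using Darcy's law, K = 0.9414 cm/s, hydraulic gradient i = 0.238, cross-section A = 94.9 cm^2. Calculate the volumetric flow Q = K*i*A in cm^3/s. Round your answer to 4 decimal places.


Step 1: Apply Darcy's law: Q = K * i * A
Step 2: Q = 0.9414 * 0.238 * 94.9
Step 3: Q = 21.2626 cm^3/s

21.2626


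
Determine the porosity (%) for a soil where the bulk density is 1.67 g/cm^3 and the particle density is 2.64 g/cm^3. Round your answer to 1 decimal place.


Step 1: Formula: n = 100 * (1 - BD / PD)
Step 2: n = 100 * (1 - 1.67 / 2.64)
Step 3: n = 100 * (1 - 0.63258)
Step 4: n = 36.7%

36.7


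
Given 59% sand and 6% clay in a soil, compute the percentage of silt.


Step 1: sand + silt + clay = 100%
Step 2: silt = 100 - sand - clay
Step 3: silt = 100 - 59 - 6
Step 4: silt = 35%

35


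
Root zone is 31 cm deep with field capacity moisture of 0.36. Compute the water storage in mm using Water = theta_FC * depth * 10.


Step 1: Water (mm) = theta_FC * depth (cm) * 10
Step 2: Water = 0.36 * 31 * 10
Step 3: Water = 111.6 mm

111.6


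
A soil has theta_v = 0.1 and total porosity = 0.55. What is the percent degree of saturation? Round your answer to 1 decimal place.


Step 1: S = 100 * theta_v / n
Step 2: S = 100 * 0.1 / 0.55
Step 3: S = 18.2%

18.2


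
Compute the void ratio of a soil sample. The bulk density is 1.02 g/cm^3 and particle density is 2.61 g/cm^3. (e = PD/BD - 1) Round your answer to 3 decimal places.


Step 1: e = PD / BD - 1
Step 2: e = 2.61 / 1.02 - 1
Step 3: e = 2.55882 - 1
Step 4: e = 1.559

1.559


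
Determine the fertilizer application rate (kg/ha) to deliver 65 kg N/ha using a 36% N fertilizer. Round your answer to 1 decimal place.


Step 1: Fertilizer rate = target N / (N content / 100)
Step 2: Rate = 65 / (36 / 100)
Step 3: Rate = 65 / 0.36
Step 4: Rate = 180.6 kg/ha

180.6


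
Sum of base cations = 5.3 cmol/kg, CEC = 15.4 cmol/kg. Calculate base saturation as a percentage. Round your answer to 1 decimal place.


Step 1: BS = 100 * (sum of bases) / CEC
Step 2: BS = 100 * 5.3 / 15.4
Step 3: BS = 34.4%

34.4


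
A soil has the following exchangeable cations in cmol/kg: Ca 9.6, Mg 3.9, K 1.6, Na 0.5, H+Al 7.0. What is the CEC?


Step 1: CEC = Ca + Mg + K + Na + (H+Al)
Step 2: CEC = 9.6 + 3.9 + 1.6 + 0.5 + 7.0
Step 3: CEC = 22.6 cmol/kg

22.6


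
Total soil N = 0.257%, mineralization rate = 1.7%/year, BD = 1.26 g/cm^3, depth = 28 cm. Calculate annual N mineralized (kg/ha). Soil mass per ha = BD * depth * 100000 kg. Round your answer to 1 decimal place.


Step 1: Soil mass per ha = BD * depth * 100000 = 1.26 * 28 * 100000 = 3528000 kg
Step 2: Total N pool = soil mass * N%/100 = 3528000 * 0.257/100 = 9066.96 kg/ha
Step 3: N mineralized = N pool * rate%/100 = 9066.96 * 1.7/100 = 154.1 kg/ha/yr

154.1


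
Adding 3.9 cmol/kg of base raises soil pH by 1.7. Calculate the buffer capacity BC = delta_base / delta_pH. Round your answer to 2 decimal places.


Step 1: BC = change in base / change in pH
Step 2: BC = 3.9 / 1.7
Step 3: BC = 2.29 cmol/(kg*pH unit)

2.29


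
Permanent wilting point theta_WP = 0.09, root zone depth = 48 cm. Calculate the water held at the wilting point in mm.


Step 1: Water (mm) = theta_WP * depth * 10
Step 2: Water = 0.09 * 48 * 10
Step 3: Water = 43.2 mm

43.2


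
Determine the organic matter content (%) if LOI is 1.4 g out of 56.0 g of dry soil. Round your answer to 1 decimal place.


Step 1: OM% = 100 * LOI / sample mass
Step 2: OM = 100 * 1.4 / 56.0
Step 3: OM = 2.5%

2.5


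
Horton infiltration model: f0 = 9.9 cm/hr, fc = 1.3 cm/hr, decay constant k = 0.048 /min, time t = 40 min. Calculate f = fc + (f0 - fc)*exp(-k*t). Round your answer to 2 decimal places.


Step 1: f = fc + (f0 - fc) * exp(-k * t)
Step 2: exp(-0.048 * 40) = 0.146607
Step 3: f = 1.3 + (9.9 - 1.3) * 0.146607
Step 4: f = 1.3 + 8.6 * 0.146607
Step 5: f = 2.56 cm/hr

2.56


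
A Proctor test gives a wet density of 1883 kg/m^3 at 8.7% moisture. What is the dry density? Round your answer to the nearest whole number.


Step 1: Dry density = wet density / (1 + w/100)
Step 2: Dry density = 1883 / (1 + 8.7/100)
Step 3: Dry density = 1883 / 1.087
Step 4: Dry density = 1732 kg/m^3

1732


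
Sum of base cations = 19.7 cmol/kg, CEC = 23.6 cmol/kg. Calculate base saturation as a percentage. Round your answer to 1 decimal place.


Step 1: BS = 100 * (sum of bases) / CEC
Step 2: BS = 100 * 19.7 / 23.6
Step 3: BS = 83.5%

83.5


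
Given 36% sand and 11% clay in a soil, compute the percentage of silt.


Step 1: sand + silt + clay = 100%
Step 2: silt = 100 - sand - clay
Step 3: silt = 100 - 36 - 11
Step 4: silt = 53%

53


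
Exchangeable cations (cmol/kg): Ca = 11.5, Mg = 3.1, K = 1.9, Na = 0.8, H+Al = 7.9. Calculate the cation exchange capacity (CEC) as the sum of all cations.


Step 1: CEC = Ca + Mg + K + Na + (H+Al)
Step 2: CEC = 11.5 + 3.1 + 1.9 + 0.8 + 7.9
Step 3: CEC = 25.2 cmol/kg

25.2


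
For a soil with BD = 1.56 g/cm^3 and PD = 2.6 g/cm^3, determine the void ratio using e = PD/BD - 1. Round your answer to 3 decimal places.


Step 1: e = PD / BD - 1
Step 2: e = 2.6 / 1.56 - 1
Step 3: e = 1.66667 - 1
Step 4: e = 0.667

0.667


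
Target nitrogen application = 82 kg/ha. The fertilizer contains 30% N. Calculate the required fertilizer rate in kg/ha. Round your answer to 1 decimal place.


Step 1: Fertilizer rate = target N / (N content / 100)
Step 2: Rate = 82 / (30 / 100)
Step 3: Rate = 82 / 0.3
Step 4: Rate = 273.3 kg/ha

273.3


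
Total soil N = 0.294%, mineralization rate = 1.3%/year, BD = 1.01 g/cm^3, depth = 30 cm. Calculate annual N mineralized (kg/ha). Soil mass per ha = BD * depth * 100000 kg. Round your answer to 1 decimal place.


Step 1: Soil mass per ha = BD * depth * 100000 = 1.01 * 30 * 100000 = 3030000 kg
Step 2: Total N pool = soil mass * N%/100 = 3030000 * 0.294/100 = 8908.2 kg/ha
Step 3: N mineralized = N pool * rate%/100 = 8908.2 * 1.3/100 = 115.8 kg/ha/yr

115.8


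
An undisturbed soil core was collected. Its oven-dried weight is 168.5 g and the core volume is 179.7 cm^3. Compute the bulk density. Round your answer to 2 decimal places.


Step 1: Identify the formula: BD = dry mass / volume
Step 2: Substitute values: BD = 168.5 / 179.7
Step 3: BD = 0.94 g/cm^3

0.94


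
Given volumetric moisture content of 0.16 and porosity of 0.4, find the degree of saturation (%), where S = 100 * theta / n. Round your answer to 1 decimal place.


Step 1: S = 100 * theta_v / n
Step 2: S = 100 * 0.16 / 0.4
Step 3: S = 40.0%

40.0


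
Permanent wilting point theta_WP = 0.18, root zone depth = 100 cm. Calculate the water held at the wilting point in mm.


Step 1: Water (mm) = theta_WP * depth * 10
Step 2: Water = 0.18 * 100 * 10
Step 3: Water = 180.0 mm

180.0


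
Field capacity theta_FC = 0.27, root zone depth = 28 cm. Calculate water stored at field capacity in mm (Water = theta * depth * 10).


Step 1: Water (mm) = theta_FC * depth (cm) * 10
Step 2: Water = 0.27 * 28 * 10
Step 3: Water = 75.6 mm

75.6


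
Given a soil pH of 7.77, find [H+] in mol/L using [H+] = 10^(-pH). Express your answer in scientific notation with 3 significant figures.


Step 1: [H+] = 10^(-pH)
Step 2: [H+] = 10^(-7.77)
Step 3: [H+] = 1.70e-08 mol/L

1.70e-08


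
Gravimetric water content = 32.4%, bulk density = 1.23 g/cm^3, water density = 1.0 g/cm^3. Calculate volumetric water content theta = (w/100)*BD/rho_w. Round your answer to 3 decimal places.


Step 1: theta = (w / 100) * BD / rho_w
Step 2: theta = (32.4 / 100) * 1.23 / 1.0
Step 3: theta = 0.324 * 1.23
Step 4: theta = 0.399

0.399


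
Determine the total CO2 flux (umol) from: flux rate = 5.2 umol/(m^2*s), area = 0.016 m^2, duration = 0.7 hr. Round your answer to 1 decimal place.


Step 1: Convert time to seconds: 0.7 hr * 3600 = 2520.0 s
Step 2: Total = flux * area * time_s
Step 3: Total = 5.2 * 0.016 * 2520.0
Step 4: Total = 209.7 umol

209.7


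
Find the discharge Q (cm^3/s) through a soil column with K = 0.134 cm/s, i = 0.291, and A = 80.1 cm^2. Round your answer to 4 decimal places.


Step 1: Apply Darcy's law: Q = K * i * A
Step 2: Q = 0.134 * 0.291 * 80.1
Step 3: Q = 3.1234 cm^3/s

3.1234


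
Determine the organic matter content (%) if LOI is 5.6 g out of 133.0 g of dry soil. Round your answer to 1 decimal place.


Step 1: OM% = 100 * LOI / sample mass
Step 2: OM = 100 * 5.6 / 133.0
Step 3: OM = 4.2%

4.2


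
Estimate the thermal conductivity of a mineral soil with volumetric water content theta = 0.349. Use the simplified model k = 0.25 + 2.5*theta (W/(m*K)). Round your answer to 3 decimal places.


Step 1: k = 0.25 + 2.5 * theta
Step 2: k = 0.25 + 2.5 * 0.349
Step 3: k = 0.25 + 0.873
Step 4: k = 1.123 W/(m*K)

1.123


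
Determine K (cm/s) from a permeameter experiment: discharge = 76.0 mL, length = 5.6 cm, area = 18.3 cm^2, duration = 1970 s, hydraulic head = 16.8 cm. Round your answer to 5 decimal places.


Step 1: K = Q * L / (A * t * h)
Step 2: Numerator = 76.0 * 5.6 = 425.6
Step 3: Denominator = 18.3 * 1970 * 16.8 = 605656.8
Step 4: K = 425.6 / 605656.8 = 0.0007 cm/s

0.0007


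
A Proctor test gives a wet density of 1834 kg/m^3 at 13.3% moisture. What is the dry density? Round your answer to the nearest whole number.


Step 1: Dry density = wet density / (1 + w/100)
Step 2: Dry density = 1834 / (1 + 13.3/100)
Step 3: Dry density = 1834 / 1.133
Step 4: Dry density = 1619 kg/m^3

1619


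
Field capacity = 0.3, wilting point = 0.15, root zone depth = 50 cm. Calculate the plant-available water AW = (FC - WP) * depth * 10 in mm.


Step 1: Available water = (FC - WP) * depth * 10
Step 2: AW = (0.3 - 0.15) * 50 * 10
Step 3: AW = 0.15 * 50 * 10
Step 4: AW = 75.0 mm

75.0


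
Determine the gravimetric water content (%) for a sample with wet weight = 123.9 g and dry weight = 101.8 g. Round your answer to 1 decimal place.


Step 1: Water mass = wet - dry = 123.9 - 101.8 = 22.1 g
Step 2: w = 100 * water mass / dry mass
Step 3: w = 100 * 22.1 / 101.8 = 21.7%

21.7


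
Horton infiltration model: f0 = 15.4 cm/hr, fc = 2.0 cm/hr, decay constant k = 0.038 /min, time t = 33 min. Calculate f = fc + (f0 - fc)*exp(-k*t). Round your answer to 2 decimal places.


Step 1: f = fc + (f0 - fc) * exp(-k * t)
Step 2: exp(-0.038 * 33) = 0.285361
Step 3: f = 2.0 + (15.4 - 2.0) * 0.285361
Step 4: f = 2.0 + 13.4 * 0.285361
Step 5: f = 5.82 cm/hr

5.82


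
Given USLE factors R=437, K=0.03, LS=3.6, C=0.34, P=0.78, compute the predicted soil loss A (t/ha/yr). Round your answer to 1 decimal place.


Step 1: A = R * K * LS * C * P
Step 2: R * K = 437 * 0.03 = 13.11
Step 3: (R*K) * LS = 13.11 * 3.6 = 47.196
Step 4: * C * P = 47.196 * 0.34 * 0.78 = 12.5
Step 5: A = 12.5 t/(ha*yr)

12.5


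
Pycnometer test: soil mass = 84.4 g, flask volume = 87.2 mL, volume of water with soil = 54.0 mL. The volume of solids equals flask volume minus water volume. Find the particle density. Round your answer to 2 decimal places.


Step 1: Volume of solids = flask volume - water volume with soil
Step 2: V_solids = 87.2 - 54.0 = 33.2 mL
Step 3: Particle density = mass / V_solids = 84.4 / 33.2 = 2.54 g/cm^3

2.54


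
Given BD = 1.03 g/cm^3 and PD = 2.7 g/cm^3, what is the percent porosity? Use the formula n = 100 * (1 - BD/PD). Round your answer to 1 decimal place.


Step 1: Formula: n = 100 * (1 - BD / PD)
Step 2: n = 100 * (1 - 1.03 / 2.7)
Step 3: n = 100 * (1 - 0.38148)
Step 4: n = 61.9%

61.9


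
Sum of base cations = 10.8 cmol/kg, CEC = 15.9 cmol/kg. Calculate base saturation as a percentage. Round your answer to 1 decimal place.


Step 1: BS = 100 * (sum of bases) / CEC
Step 2: BS = 100 * 10.8 / 15.9
Step 3: BS = 67.9%

67.9


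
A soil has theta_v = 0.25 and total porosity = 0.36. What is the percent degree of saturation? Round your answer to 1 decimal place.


Step 1: S = 100 * theta_v / n
Step 2: S = 100 * 0.25 / 0.36
Step 3: S = 69.4%

69.4


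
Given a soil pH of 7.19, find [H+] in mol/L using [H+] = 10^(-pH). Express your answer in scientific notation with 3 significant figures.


Step 1: [H+] = 10^(-pH)
Step 2: [H+] = 10^(-7.19)
Step 3: [H+] = 6.46e-08 mol/L

6.46e-08


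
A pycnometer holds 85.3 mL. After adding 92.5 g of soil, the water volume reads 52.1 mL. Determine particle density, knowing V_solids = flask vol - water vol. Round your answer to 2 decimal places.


Step 1: Volume of solids = flask volume - water volume with soil
Step 2: V_solids = 85.3 - 52.1 = 33.2 mL
Step 3: Particle density = mass / V_solids = 92.5 / 33.2 = 2.79 g/cm^3

2.79


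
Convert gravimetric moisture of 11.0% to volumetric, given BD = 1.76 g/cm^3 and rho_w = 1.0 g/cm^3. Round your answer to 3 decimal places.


Step 1: theta = (w / 100) * BD / rho_w
Step 2: theta = (11.0 / 100) * 1.76 / 1.0
Step 3: theta = 0.11 * 1.76
Step 4: theta = 0.194

0.194


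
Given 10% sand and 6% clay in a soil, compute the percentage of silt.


Step 1: sand + silt + clay = 100%
Step 2: silt = 100 - sand - clay
Step 3: silt = 100 - 10 - 6
Step 4: silt = 84%

84


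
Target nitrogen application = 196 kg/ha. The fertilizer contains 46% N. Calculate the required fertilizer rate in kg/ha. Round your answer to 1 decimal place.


Step 1: Fertilizer rate = target N / (N content / 100)
Step 2: Rate = 196 / (46 / 100)
Step 3: Rate = 196 / 0.46
Step 4: Rate = 426.1 kg/ha

426.1


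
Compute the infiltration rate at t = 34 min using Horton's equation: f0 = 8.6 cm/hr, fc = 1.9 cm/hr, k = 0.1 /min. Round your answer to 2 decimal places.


Step 1: f = fc + (f0 - fc) * exp(-k * t)
Step 2: exp(-0.1 * 34) = 0.033373
Step 3: f = 1.9 + (8.6 - 1.9) * 0.033373
Step 4: f = 1.9 + 6.7 * 0.033373
Step 5: f = 2.12 cm/hr

2.12


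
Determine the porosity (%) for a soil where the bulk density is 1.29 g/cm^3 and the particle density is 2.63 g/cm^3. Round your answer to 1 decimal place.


Step 1: Formula: n = 100 * (1 - BD / PD)
Step 2: n = 100 * (1 - 1.29 / 2.63)
Step 3: n = 100 * (1 - 0.49049)
Step 4: n = 51.0%

51.0


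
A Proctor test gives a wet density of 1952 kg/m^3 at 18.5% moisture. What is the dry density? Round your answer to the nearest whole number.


Step 1: Dry density = wet density / (1 + w/100)
Step 2: Dry density = 1952 / (1 + 18.5/100)
Step 3: Dry density = 1952 / 1.185
Step 4: Dry density = 1647 kg/m^3

1647


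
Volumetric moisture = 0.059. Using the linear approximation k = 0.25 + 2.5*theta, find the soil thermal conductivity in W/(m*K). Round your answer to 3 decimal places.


Step 1: k = 0.25 + 2.5 * theta
Step 2: k = 0.25 + 2.5 * 0.059
Step 3: k = 0.25 + 0.148
Step 4: k = 0.398 W/(m*K)

0.398


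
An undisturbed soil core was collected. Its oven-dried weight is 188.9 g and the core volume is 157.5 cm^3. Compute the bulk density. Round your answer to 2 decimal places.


Step 1: Identify the formula: BD = dry mass / volume
Step 2: Substitute values: BD = 188.9 / 157.5
Step 3: BD = 1.2 g/cm^3

1.2


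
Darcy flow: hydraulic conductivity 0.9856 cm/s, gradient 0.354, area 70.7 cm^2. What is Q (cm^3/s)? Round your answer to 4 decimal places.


Step 1: Apply Darcy's law: Q = K * i * A
Step 2: Q = 0.9856 * 0.354 * 70.7
Step 3: Q = 24.6674 cm^3/s

24.6674


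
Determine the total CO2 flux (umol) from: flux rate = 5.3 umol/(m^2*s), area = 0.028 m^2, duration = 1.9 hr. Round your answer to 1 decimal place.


Step 1: Convert time to seconds: 1.9 hr * 3600 = 6840.0 s
Step 2: Total = flux * area * time_s
Step 3: Total = 5.3 * 0.028 * 6840.0
Step 4: Total = 1015.1 umol

1015.1


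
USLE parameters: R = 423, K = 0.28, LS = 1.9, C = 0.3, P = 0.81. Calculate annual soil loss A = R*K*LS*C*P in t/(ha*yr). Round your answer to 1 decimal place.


Step 1: A = R * K * LS * C * P
Step 2: R * K = 423 * 0.28 = 118.44
Step 3: (R*K) * LS = 118.44 * 1.9 = 225.036
Step 4: * C * P = 225.036 * 0.3 * 0.81 = 54.7
Step 5: A = 54.7 t/(ha*yr)

54.7


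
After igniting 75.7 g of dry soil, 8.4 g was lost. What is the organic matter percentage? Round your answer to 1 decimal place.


Step 1: OM% = 100 * LOI / sample mass
Step 2: OM = 100 * 8.4 / 75.7
Step 3: OM = 11.1%

11.1


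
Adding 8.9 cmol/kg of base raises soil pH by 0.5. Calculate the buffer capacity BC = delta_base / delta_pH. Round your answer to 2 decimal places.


Step 1: BC = change in base / change in pH
Step 2: BC = 8.9 / 0.5
Step 3: BC = 17.8 cmol/(kg*pH unit)

17.8


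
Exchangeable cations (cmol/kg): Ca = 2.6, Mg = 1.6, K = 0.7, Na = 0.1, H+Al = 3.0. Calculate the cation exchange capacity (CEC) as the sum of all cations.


Step 1: CEC = Ca + Mg + K + Na + (H+Al)
Step 2: CEC = 2.6 + 1.6 + 0.7 + 0.1 + 3.0
Step 3: CEC = 8.0 cmol/kg

8.0


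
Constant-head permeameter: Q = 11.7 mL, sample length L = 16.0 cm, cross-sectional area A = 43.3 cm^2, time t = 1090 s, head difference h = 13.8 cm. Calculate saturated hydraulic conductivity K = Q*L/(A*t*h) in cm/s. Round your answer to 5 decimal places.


Step 1: K = Q * L / (A * t * h)
Step 2: Numerator = 11.7 * 16.0 = 187.2
Step 3: Denominator = 43.3 * 1090 * 13.8 = 651318.6
Step 4: K = 187.2 / 651318.6 = 0.00029 cm/s

0.00029


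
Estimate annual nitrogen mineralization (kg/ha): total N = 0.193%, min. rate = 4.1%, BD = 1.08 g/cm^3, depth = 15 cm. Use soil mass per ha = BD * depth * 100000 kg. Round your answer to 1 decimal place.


Step 1: Soil mass per ha = BD * depth * 100000 = 1.08 * 15 * 100000 = 1620000 kg
Step 2: Total N pool = soil mass * N%/100 = 1620000 * 0.193/100 = 3126.6 kg/ha
Step 3: N mineralized = N pool * rate%/100 = 3126.6 * 4.1/100 = 128.2 kg/ha/yr

128.2


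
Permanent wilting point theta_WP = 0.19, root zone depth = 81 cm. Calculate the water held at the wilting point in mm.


Step 1: Water (mm) = theta_WP * depth * 10
Step 2: Water = 0.19 * 81 * 10
Step 3: Water = 153.9 mm

153.9


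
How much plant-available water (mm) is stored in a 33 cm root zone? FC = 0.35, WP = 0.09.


Step 1: Available water = (FC - WP) * depth * 10
Step 2: AW = (0.35 - 0.09) * 33 * 10
Step 3: AW = 0.26 * 33 * 10
Step 4: AW = 85.8 mm

85.8


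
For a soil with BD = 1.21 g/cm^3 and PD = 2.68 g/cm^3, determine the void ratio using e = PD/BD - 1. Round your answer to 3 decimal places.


Step 1: e = PD / BD - 1
Step 2: e = 2.68 / 1.21 - 1
Step 3: e = 2.21488 - 1
Step 4: e = 1.215

1.215


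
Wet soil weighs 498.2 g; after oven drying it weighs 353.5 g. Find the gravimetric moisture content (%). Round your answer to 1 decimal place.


Step 1: Water mass = wet - dry = 498.2 - 353.5 = 144.7 g
Step 2: w = 100 * water mass / dry mass
Step 3: w = 100 * 144.7 / 353.5 = 40.9%

40.9


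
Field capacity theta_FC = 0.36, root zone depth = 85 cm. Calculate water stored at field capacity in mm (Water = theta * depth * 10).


Step 1: Water (mm) = theta_FC * depth (cm) * 10
Step 2: Water = 0.36 * 85 * 10
Step 3: Water = 306.0 mm

306.0


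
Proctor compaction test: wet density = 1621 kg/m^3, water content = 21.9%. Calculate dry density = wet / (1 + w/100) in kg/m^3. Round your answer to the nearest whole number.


Step 1: Dry density = wet density / (1 + w/100)
Step 2: Dry density = 1621 / (1 + 21.9/100)
Step 3: Dry density = 1621 / 1.219
Step 4: Dry density = 1330 kg/m^3

1330


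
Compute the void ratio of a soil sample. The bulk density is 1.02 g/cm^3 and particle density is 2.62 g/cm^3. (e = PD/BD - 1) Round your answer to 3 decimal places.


Step 1: e = PD / BD - 1
Step 2: e = 2.62 / 1.02 - 1
Step 3: e = 2.56863 - 1
Step 4: e = 1.569

1.569


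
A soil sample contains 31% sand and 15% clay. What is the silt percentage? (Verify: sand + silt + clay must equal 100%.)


Step 1: sand + silt + clay = 100%
Step 2: silt = 100 - sand - clay
Step 3: silt = 100 - 31 - 15
Step 4: silt = 54%

54


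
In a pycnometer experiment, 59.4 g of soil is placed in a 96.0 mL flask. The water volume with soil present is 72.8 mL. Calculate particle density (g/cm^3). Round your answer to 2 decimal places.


Step 1: Volume of solids = flask volume - water volume with soil
Step 2: V_solids = 96.0 - 72.8 = 23.2 mL
Step 3: Particle density = mass / V_solids = 59.4 / 23.2 = 2.56 g/cm^3

2.56


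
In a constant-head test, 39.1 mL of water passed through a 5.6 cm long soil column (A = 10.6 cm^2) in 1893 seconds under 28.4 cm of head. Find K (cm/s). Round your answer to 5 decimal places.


Step 1: K = Q * L / (A * t * h)
Step 2: Numerator = 39.1 * 5.6 = 218.96
Step 3: Denominator = 10.6 * 1893 * 28.4 = 569868.72
Step 4: K = 218.96 / 569868.72 = 0.00038 cm/s

0.00038


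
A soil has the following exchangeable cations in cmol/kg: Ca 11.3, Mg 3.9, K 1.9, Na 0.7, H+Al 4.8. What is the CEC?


Step 1: CEC = Ca + Mg + K + Na + (H+Al)
Step 2: CEC = 11.3 + 3.9 + 1.9 + 0.7 + 4.8
Step 3: CEC = 22.6 cmol/kg

22.6


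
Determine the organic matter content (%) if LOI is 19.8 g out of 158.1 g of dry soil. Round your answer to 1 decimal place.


Step 1: OM% = 100 * LOI / sample mass
Step 2: OM = 100 * 19.8 / 158.1
Step 3: OM = 12.5%

12.5


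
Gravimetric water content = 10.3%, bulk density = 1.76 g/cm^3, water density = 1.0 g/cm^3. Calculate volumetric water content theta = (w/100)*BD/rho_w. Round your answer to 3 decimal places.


Step 1: theta = (w / 100) * BD / rho_w
Step 2: theta = (10.3 / 100) * 1.76 / 1.0
Step 3: theta = 0.103 * 1.76
Step 4: theta = 0.181

0.181


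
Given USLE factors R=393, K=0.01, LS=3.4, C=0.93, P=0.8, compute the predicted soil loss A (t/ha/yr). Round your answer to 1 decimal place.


Step 1: A = R * K * LS * C * P
Step 2: R * K = 393 * 0.01 = 3.93
Step 3: (R*K) * LS = 3.93 * 3.4 = 13.362
Step 4: * C * P = 13.362 * 0.93 * 0.8 = 9.9
Step 5: A = 9.9 t/(ha*yr)

9.9


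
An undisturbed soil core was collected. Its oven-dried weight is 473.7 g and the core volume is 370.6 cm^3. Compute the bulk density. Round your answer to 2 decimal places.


Step 1: Identify the formula: BD = dry mass / volume
Step 2: Substitute values: BD = 473.7 / 370.6
Step 3: BD = 1.28 g/cm^3

1.28


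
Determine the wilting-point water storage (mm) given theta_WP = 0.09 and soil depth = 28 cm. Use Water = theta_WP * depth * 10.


Step 1: Water (mm) = theta_WP * depth * 10
Step 2: Water = 0.09 * 28 * 10
Step 3: Water = 25.2 mm

25.2


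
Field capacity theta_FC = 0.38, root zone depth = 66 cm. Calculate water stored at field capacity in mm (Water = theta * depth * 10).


Step 1: Water (mm) = theta_FC * depth (cm) * 10
Step 2: Water = 0.38 * 66 * 10
Step 3: Water = 250.8 mm

250.8


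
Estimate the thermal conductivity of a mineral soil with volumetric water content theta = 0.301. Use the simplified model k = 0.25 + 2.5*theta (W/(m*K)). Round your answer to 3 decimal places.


Step 1: k = 0.25 + 2.5 * theta
Step 2: k = 0.25 + 2.5 * 0.301
Step 3: k = 0.25 + 0.753
Step 4: k = 1.003 W/(m*K)

1.003


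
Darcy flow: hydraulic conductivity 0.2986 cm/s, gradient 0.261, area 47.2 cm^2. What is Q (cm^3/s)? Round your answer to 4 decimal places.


Step 1: Apply Darcy's law: Q = K * i * A
Step 2: Q = 0.2986 * 0.261 * 47.2
Step 3: Q = 3.6785 cm^3/s

3.6785


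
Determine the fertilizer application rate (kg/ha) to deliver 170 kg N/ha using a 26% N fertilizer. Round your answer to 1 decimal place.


Step 1: Fertilizer rate = target N / (N content / 100)
Step 2: Rate = 170 / (26 / 100)
Step 3: Rate = 170 / 0.26
Step 4: Rate = 653.8 kg/ha

653.8


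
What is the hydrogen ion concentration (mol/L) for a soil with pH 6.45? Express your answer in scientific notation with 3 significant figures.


Step 1: [H+] = 10^(-pH)
Step 2: [H+] = 10^(-6.45)
Step 3: [H+] = 3.55e-07 mol/L

3.55e-07


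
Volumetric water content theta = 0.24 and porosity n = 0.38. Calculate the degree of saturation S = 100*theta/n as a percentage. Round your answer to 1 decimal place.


Step 1: S = 100 * theta_v / n
Step 2: S = 100 * 0.24 / 0.38
Step 3: S = 63.2%

63.2


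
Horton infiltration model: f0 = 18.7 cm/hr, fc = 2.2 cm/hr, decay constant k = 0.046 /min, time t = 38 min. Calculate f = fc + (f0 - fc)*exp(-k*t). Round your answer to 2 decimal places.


Step 1: f = fc + (f0 - fc) * exp(-k * t)
Step 2: exp(-0.046 * 38) = 0.174122
Step 3: f = 2.2 + (18.7 - 2.2) * 0.174122
Step 4: f = 2.2 + 16.5 * 0.174122
Step 5: f = 5.07 cm/hr

5.07


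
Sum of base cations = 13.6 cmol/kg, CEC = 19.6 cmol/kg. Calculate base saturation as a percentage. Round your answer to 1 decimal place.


Step 1: BS = 100 * (sum of bases) / CEC
Step 2: BS = 100 * 13.6 / 19.6
Step 3: BS = 69.4%

69.4


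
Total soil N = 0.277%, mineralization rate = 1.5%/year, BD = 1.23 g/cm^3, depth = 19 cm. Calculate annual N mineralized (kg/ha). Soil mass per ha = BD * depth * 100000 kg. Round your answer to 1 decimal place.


Step 1: Soil mass per ha = BD * depth * 100000 = 1.23 * 19 * 100000 = 2337000 kg
Step 2: Total N pool = soil mass * N%/100 = 2337000 * 0.277/100 = 6473.49 kg/ha
Step 3: N mineralized = N pool * rate%/100 = 6473.49 * 1.5/100 = 97.1 kg/ha/yr

97.1


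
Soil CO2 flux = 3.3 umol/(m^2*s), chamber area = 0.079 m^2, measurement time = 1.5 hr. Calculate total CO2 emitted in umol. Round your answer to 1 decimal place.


Step 1: Convert time to seconds: 1.5 hr * 3600 = 5400.0 s
Step 2: Total = flux * area * time_s
Step 3: Total = 3.3 * 0.079 * 5400.0
Step 4: Total = 1407.8 umol

1407.8


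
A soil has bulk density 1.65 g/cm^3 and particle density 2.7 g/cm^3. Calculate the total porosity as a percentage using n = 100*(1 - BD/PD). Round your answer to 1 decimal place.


Step 1: Formula: n = 100 * (1 - BD / PD)
Step 2: n = 100 * (1 - 1.65 / 2.7)
Step 3: n = 100 * (1 - 0.61111)
Step 4: n = 38.9%

38.9


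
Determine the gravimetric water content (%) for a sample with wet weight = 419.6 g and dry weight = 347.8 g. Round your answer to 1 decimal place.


Step 1: Water mass = wet - dry = 419.6 - 347.8 = 71.8 g
Step 2: w = 100 * water mass / dry mass
Step 3: w = 100 * 71.8 / 347.8 = 20.6%

20.6


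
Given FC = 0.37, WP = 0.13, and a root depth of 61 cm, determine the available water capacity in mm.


Step 1: Available water = (FC - WP) * depth * 10
Step 2: AW = (0.37 - 0.13) * 61 * 10
Step 3: AW = 0.24 * 61 * 10
Step 4: AW = 146.4 mm

146.4


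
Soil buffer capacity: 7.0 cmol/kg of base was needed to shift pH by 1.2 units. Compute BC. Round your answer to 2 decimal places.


Step 1: BC = change in base / change in pH
Step 2: BC = 7.0 / 1.2
Step 3: BC = 5.83 cmol/(kg*pH unit)

5.83


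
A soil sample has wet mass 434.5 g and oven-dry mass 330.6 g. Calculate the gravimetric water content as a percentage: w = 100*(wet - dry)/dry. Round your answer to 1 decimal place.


Step 1: Water mass = wet - dry = 434.5 - 330.6 = 103.9 g
Step 2: w = 100 * water mass / dry mass
Step 3: w = 100 * 103.9 / 330.6 = 31.4%

31.4


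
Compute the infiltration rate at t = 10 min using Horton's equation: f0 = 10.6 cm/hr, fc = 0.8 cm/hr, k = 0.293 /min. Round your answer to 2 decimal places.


Step 1: f = fc + (f0 - fc) * exp(-k * t)
Step 2: exp(-0.293 * 10) = 0.053397
Step 3: f = 0.8 + (10.6 - 0.8) * 0.053397
Step 4: f = 0.8 + 9.8 * 0.053397
Step 5: f = 1.32 cm/hr

1.32


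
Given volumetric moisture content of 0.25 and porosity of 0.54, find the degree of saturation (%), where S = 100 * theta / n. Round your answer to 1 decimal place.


Step 1: S = 100 * theta_v / n
Step 2: S = 100 * 0.25 / 0.54
Step 3: S = 46.3%

46.3


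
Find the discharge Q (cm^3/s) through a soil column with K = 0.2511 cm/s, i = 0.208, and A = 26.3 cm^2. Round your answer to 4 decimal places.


Step 1: Apply Darcy's law: Q = K * i * A
Step 2: Q = 0.2511 * 0.208 * 26.3
Step 3: Q = 1.3736 cm^3/s

1.3736


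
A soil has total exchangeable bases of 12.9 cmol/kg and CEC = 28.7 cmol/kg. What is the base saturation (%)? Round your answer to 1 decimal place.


Step 1: BS = 100 * (sum of bases) / CEC
Step 2: BS = 100 * 12.9 / 28.7
Step 3: BS = 44.9%

44.9


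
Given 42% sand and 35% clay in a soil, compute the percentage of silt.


Step 1: sand + silt + clay = 100%
Step 2: silt = 100 - sand - clay
Step 3: silt = 100 - 42 - 35
Step 4: silt = 23%

23


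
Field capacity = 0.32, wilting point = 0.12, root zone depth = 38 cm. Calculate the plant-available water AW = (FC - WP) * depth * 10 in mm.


Step 1: Available water = (FC - WP) * depth * 10
Step 2: AW = (0.32 - 0.12) * 38 * 10
Step 3: AW = 0.2 * 38 * 10
Step 4: AW = 76.0 mm

76.0


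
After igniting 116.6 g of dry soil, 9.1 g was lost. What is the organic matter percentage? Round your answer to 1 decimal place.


Step 1: OM% = 100 * LOI / sample mass
Step 2: OM = 100 * 9.1 / 116.6
Step 3: OM = 7.8%

7.8


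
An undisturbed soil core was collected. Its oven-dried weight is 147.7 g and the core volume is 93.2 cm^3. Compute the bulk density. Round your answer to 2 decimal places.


Step 1: Identify the formula: BD = dry mass / volume
Step 2: Substitute values: BD = 147.7 / 93.2
Step 3: BD = 1.58 g/cm^3

1.58


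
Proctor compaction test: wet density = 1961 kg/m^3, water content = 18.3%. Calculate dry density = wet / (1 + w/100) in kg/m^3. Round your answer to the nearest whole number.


Step 1: Dry density = wet density / (1 + w/100)
Step 2: Dry density = 1961 / (1 + 18.3/100)
Step 3: Dry density = 1961 / 1.183
Step 4: Dry density = 1658 kg/m^3

1658


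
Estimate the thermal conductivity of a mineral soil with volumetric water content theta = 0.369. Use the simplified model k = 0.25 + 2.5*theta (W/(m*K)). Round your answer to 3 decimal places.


Step 1: k = 0.25 + 2.5 * theta
Step 2: k = 0.25 + 2.5 * 0.369
Step 3: k = 0.25 + 0.923
Step 4: k = 1.173 W/(m*K)

1.173


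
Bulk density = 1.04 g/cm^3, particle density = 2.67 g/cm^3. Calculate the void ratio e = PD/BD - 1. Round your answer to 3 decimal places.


Step 1: e = PD / BD - 1
Step 2: e = 2.67 / 1.04 - 1
Step 3: e = 2.56731 - 1
Step 4: e = 1.567

1.567


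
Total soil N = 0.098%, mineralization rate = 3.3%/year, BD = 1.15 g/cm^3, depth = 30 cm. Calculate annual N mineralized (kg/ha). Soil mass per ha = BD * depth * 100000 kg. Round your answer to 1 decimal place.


Step 1: Soil mass per ha = BD * depth * 100000 = 1.15 * 30 * 100000 = 3450000 kg
Step 2: Total N pool = soil mass * N%/100 = 3450000 * 0.098/100 = 3381.0 kg/ha
Step 3: N mineralized = N pool * rate%/100 = 3381.0 * 3.3/100 = 111.6 kg/ha/yr

111.6


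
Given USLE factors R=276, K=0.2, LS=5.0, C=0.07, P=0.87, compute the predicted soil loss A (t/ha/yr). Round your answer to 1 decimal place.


Step 1: A = R * K * LS * C * P
Step 2: R * K = 276 * 0.2 = 55.2
Step 3: (R*K) * LS = 55.2 * 5.0 = 276.0
Step 4: * C * P = 276.0 * 0.07 * 0.87 = 16.8
Step 5: A = 16.8 t/(ha*yr)

16.8


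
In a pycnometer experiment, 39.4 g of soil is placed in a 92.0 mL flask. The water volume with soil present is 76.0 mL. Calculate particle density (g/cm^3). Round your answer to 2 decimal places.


Step 1: Volume of solids = flask volume - water volume with soil
Step 2: V_solids = 92.0 - 76.0 = 16.0 mL
Step 3: Particle density = mass / V_solids = 39.4 / 16.0 = 2.46 g/cm^3

2.46


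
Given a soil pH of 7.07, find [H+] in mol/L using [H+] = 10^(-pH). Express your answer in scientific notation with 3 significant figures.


Step 1: [H+] = 10^(-pH)
Step 2: [H+] = 10^(-7.07)
Step 3: [H+] = 8.51e-08 mol/L

8.51e-08


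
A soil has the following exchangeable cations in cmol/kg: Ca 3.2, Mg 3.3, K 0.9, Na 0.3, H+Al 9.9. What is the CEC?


Step 1: CEC = Ca + Mg + K + Na + (H+Al)
Step 2: CEC = 3.2 + 3.3 + 0.9 + 0.3 + 9.9
Step 3: CEC = 17.6 cmol/kg

17.6


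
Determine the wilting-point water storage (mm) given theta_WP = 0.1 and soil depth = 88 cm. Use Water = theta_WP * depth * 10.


Step 1: Water (mm) = theta_WP * depth * 10
Step 2: Water = 0.1 * 88 * 10
Step 3: Water = 88.0 mm

88.0


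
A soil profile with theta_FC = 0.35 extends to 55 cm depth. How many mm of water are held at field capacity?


Step 1: Water (mm) = theta_FC * depth (cm) * 10
Step 2: Water = 0.35 * 55 * 10
Step 3: Water = 192.5 mm

192.5


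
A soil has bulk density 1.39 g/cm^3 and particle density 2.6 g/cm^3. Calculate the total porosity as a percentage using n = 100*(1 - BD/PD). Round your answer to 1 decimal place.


Step 1: Formula: n = 100 * (1 - BD / PD)
Step 2: n = 100 * (1 - 1.39 / 2.6)
Step 3: n = 100 * (1 - 0.53462)
Step 4: n = 46.5%

46.5


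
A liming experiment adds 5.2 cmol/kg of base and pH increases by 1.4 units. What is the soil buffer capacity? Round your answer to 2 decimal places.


Step 1: BC = change in base / change in pH
Step 2: BC = 5.2 / 1.4
Step 3: BC = 3.71 cmol/(kg*pH unit)

3.71


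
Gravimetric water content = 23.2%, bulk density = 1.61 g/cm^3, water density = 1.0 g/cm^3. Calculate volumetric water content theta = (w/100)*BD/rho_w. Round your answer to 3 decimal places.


Step 1: theta = (w / 100) * BD / rho_w
Step 2: theta = (23.2 / 100) * 1.61 / 1.0
Step 3: theta = 0.232 * 1.61
Step 4: theta = 0.374

0.374


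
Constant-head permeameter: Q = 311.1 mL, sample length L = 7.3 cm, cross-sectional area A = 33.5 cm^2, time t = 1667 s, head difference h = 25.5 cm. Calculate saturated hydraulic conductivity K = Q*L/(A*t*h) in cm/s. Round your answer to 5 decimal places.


Step 1: K = Q * L / (A * t * h)
Step 2: Numerator = 311.1 * 7.3 = 2271.03
Step 3: Denominator = 33.5 * 1667 * 25.5 = 1424034.75
Step 4: K = 2271.03 / 1424034.75 = 0.00159 cm/s

0.00159


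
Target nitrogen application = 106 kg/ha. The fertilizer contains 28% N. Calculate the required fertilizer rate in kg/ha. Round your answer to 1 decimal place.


Step 1: Fertilizer rate = target N / (N content / 100)
Step 2: Rate = 106 / (28 / 100)
Step 3: Rate = 106 / 0.28
Step 4: Rate = 378.6 kg/ha

378.6


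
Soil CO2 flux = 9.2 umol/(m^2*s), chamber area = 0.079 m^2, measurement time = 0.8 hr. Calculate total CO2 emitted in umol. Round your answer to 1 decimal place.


Step 1: Convert time to seconds: 0.8 hr * 3600 = 2880.0 s
Step 2: Total = flux * area * time_s
Step 3: Total = 9.2 * 0.079 * 2880.0
Step 4: Total = 2093.2 umol

2093.2


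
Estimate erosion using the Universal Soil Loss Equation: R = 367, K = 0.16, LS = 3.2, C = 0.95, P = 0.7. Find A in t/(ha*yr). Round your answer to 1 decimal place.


Step 1: A = R * K * LS * C * P
Step 2: R * K = 367 * 0.16 = 58.72
Step 3: (R*K) * LS = 58.72 * 3.2 = 187.904
Step 4: * C * P = 187.904 * 0.95 * 0.7 = 125.0
Step 5: A = 125.0 t/(ha*yr)

125.0


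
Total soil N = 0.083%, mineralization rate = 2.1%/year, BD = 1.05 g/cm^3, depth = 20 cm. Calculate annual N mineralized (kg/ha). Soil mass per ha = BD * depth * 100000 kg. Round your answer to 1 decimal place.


Step 1: Soil mass per ha = BD * depth * 100000 = 1.05 * 20 * 100000 = 2100000 kg
Step 2: Total N pool = soil mass * N%/100 = 2100000 * 0.083/100 = 1743.0 kg/ha
Step 3: N mineralized = N pool * rate%/100 = 1743.0 * 2.1/100 = 36.6 kg/ha/yr

36.6


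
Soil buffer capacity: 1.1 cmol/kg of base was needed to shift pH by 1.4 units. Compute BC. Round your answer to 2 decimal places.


Step 1: BC = change in base / change in pH
Step 2: BC = 1.1 / 1.4
Step 3: BC = 0.79 cmol/(kg*pH unit)

0.79


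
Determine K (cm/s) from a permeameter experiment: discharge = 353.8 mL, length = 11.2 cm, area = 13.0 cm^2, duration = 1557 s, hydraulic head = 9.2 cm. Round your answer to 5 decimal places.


Step 1: K = Q * L / (A * t * h)
Step 2: Numerator = 353.8 * 11.2 = 3962.56
Step 3: Denominator = 13.0 * 1557 * 9.2 = 186217.2
Step 4: K = 3962.56 / 186217.2 = 0.02128 cm/s

0.02128


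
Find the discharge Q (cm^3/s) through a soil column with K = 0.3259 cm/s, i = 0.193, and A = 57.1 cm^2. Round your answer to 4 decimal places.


Step 1: Apply Darcy's law: Q = K * i * A
Step 2: Q = 0.3259 * 0.193 * 57.1
Step 3: Q = 3.5915 cm^3/s

3.5915


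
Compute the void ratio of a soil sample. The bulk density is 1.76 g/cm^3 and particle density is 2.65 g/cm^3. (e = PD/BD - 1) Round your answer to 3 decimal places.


Step 1: e = PD / BD - 1
Step 2: e = 2.65 / 1.76 - 1
Step 3: e = 1.50568 - 1
Step 4: e = 0.506

0.506


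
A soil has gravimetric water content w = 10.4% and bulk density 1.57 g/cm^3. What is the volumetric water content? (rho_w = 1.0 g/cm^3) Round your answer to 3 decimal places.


Step 1: theta = (w / 100) * BD / rho_w
Step 2: theta = (10.4 / 100) * 1.57 / 1.0
Step 3: theta = 0.104 * 1.57
Step 4: theta = 0.163

0.163


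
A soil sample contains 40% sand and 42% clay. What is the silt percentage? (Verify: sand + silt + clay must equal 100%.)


Step 1: sand + silt + clay = 100%
Step 2: silt = 100 - sand - clay
Step 3: silt = 100 - 40 - 42
Step 4: silt = 18%

18


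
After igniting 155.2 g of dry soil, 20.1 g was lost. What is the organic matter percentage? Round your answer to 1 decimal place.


Step 1: OM% = 100 * LOI / sample mass
Step 2: OM = 100 * 20.1 / 155.2
Step 3: OM = 13.0%

13.0


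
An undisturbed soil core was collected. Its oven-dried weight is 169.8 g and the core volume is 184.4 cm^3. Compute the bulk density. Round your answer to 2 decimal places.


Step 1: Identify the formula: BD = dry mass / volume
Step 2: Substitute values: BD = 169.8 / 184.4
Step 3: BD = 0.92 g/cm^3

0.92
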